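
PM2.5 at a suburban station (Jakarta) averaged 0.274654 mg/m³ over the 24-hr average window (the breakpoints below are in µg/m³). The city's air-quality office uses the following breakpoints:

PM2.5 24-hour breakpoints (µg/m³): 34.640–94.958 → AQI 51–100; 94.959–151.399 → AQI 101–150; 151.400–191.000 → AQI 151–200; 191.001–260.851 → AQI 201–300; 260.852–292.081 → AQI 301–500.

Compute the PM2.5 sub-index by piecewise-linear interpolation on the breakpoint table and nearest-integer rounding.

389

Convert: 0.274654 mg/m³ = 274.654 µg/m³.
PM2.5: 274.654 ∈ [260.852, 292.081] ↔ index [301, 500].
301 + (274.654−260.852)·(500−301)/(292.081−260.852) = 301 + 13.802·199/31.229 ≈ 388.95, so AQI = 389.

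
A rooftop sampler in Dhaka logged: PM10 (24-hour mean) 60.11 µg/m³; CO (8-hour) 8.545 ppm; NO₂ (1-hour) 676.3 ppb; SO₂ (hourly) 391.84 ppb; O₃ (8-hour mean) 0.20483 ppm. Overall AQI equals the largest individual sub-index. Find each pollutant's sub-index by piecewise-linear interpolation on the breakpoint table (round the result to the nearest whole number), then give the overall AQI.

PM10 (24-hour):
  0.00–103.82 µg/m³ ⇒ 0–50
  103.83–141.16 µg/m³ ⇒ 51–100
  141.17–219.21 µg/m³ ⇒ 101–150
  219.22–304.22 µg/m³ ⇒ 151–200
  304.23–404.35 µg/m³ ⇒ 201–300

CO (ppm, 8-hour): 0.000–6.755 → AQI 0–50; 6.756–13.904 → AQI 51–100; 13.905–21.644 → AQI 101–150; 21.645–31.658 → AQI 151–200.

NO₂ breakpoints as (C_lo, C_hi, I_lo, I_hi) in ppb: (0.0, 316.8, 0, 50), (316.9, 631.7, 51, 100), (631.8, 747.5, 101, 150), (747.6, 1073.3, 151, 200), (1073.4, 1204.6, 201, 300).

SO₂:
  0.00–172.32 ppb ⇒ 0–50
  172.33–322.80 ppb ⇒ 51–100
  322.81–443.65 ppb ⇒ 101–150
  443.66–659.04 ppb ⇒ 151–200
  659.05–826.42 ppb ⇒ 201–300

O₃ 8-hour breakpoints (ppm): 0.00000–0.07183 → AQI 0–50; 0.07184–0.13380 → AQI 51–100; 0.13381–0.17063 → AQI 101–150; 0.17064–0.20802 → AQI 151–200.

196

PM10: 60.11 ∈ [0.00, 103.82] ↔ index [0, 50].
0 + (60.11−0.00)·(50−0)/(103.82−0.00) = 0 + 60.11·50/103.82 ≈ 28.95, so AQI = 29.
CO 8.545: bracket 6.756–13.904 → index 51–100; slope 49/7.148, offset 1.789.
AQI = 51 + 49/7.148·1.789 ≈ 63.26 ⇒ 63.
NO₂: row 631.8–747.5 (AQI 101–150). (150−101)·(676.3−631.8)/(747.5−631.8) + 101 = 49·44.5/115.7 + 101 ≈ 119.85 → 120.
SO₂: 391.84 ∈ [322.81, 443.65] ↔ index [101, 150].
101 + (391.84−322.81)·(150−101)/(443.65−322.81) = 101 + 69.03·49/120.84 ≈ 128.99, so AQI = 129.
O₃ 0.20483: bracket 0.17064–0.20802 → index 151–200; slope 49/0.03738, offset 0.03419.
AQI = 151 + 49/0.03738·0.03419 ≈ 195.82 ⇒ 196.
Sub-indices: PM10→29, CO→63, NO₂→120, SO₂→129, O₃→196. Overall AQI = max = 196; dominant pollutant is O₃.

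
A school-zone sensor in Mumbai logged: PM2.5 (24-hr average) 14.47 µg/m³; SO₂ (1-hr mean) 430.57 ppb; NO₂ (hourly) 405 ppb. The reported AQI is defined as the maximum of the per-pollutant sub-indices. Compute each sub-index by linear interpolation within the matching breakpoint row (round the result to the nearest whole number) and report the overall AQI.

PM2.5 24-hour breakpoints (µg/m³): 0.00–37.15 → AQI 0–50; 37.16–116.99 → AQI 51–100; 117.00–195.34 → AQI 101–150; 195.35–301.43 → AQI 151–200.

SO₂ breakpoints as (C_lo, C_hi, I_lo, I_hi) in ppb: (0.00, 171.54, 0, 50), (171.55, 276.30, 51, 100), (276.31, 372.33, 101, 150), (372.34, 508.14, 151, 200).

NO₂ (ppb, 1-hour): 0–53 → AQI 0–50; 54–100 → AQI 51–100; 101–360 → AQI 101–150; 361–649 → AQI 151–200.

PM2.5: row 0.00–37.15 (AQI 0–50). (50−0)·(14.47−0.00)/(37.15−0.00) + 0 = 50·14.47/37.15 + 0 ≈ 19.48 → 19.
SO₂: 430.57 lies in 372.34–508.14, so I_lo=151, I_hi=200, C_lo=372.34, C_hi=508.14.
(200−151)/(508.14−372.34) × (430.57−372.34) + 151 = 49/135.80 × 58.23 + 151 ≈ 172.01 → 172.
NO₂: 405 lies in 361–649, so I_lo=151, I_hi=200, C_lo=361, C_hi=649.
(200−151)/(649−361) × (405−361) + 151 = 49/288 × 44 + 151 ≈ 158.49 → 158.
Sub-indices: PM2.5→19, SO₂→172, NO₂→158. Overall AQI = max = 172; dominant pollutant is SO₂.

172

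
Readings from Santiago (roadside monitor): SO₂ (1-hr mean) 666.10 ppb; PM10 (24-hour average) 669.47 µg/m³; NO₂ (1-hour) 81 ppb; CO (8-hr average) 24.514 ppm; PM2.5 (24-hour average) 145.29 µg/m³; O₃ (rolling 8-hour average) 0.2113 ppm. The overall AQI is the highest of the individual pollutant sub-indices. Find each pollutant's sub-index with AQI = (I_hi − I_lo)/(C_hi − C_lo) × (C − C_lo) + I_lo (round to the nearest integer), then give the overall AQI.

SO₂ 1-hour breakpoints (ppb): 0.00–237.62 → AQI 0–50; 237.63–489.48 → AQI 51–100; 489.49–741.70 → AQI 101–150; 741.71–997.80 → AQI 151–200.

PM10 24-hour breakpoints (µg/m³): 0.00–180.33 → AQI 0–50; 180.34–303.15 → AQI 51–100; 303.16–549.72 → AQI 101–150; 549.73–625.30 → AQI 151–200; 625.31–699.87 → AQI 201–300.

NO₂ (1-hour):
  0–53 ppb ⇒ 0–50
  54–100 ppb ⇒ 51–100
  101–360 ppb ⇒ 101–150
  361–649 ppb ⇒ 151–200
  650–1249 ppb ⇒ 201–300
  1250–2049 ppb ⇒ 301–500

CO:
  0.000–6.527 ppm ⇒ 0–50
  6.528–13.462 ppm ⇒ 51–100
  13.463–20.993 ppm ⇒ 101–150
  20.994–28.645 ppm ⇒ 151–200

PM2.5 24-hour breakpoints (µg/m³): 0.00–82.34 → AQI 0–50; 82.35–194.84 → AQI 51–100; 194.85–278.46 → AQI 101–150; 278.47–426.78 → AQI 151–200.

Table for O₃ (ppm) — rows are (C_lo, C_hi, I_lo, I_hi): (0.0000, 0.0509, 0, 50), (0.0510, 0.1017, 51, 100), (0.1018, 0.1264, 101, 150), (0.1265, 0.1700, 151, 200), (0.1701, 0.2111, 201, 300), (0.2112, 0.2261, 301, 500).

SO₂: 666.10 ∈ [489.49, 741.70] ↔ index [101, 150].
101 + (666.10−489.49)·(150−101)/(741.70−489.49) = 101 + 176.61·49/252.21 ≈ 135.31, so AQI = 135.
PM10: row 625.31–699.87 (AQI 201–300). (300−201)·(669.47−625.31)/(699.87−625.31) + 201 = 99·44.16/74.56 + 201 ≈ 259.64 → 260.
NO₂ 81: bracket 54–100 → index 51–100; slope 49/46, offset 27.
AQI = 51 + 49/46·27 ≈ 79.76 ⇒ 80.
CO 24.514: bracket 20.994–28.645 → index 151–200; slope 49/7.651, offset 3.520.
AQI = 151 + 49/7.651·3.520 ≈ 173.54 ⇒ 174.
PM2.5 145.29: bracket 82.35–194.84 → index 51–100; slope 49/112.49, offset 62.94.
AQI = 51 + 49/112.49·62.94 ≈ 78.42 ⇒ 78.
O₃: 0.2113 ∈ [0.2112, 0.2261] ↔ index [301, 500].
301 + (0.2113−0.2112)·(500−301)/(0.2261−0.2112) = 301 + 0.0001·199/0.0149 ≈ 302.34, so AQI = 302.
Sub-indices: SO₂→135, PM10→260, NO₂→80, CO→174, PM2.5→78, O₃→302. Overall AQI = max = 302; dominant pollutant is O₃.

302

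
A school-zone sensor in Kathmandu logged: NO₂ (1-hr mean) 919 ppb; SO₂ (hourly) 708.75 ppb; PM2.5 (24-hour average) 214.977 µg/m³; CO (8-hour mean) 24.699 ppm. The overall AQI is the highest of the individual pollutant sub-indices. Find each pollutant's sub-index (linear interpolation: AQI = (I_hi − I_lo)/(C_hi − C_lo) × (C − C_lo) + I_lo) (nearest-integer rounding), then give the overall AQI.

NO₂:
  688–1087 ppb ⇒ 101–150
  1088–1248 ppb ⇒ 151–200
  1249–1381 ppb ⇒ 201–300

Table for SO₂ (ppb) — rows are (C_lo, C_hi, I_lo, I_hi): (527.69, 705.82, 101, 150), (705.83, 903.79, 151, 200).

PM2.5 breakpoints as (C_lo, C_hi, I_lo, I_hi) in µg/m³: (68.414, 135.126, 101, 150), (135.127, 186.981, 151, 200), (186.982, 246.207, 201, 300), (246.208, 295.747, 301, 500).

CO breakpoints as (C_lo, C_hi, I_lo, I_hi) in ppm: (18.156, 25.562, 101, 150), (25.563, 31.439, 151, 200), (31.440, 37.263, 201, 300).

NO₂: row 688–1087 (AQI 101–150). (150−101)·(919−688)/(1087−688) + 101 = 49·231/399 + 101 ≈ 129.37 → 129.
SO₂: 708.75 ∈ [705.83, 903.79] ↔ index [151, 200].
151 + (708.75−705.83)·(200−151)/(903.79−705.83) = 151 + 2.92·49/197.96 ≈ 151.72, so AQI = 152.
PM2.5 214.977: bracket 186.982–246.207 → index 201–300; slope 99/59.225, offset 27.995.
AQI = 201 + 99/59.225·27.995 ≈ 247.80 ⇒ 248.
CO: 24.699 lies in 18.156–25.562, so I_lo=101, I_hi=150, C_lo=18.156, C_hi=25.562.
(150−101)/(25.562−18.156) × (24.699−18.156) + 101 = 49/7.406 × 6.543 + 101 ≈ 144.29 → 144.
Sub-indices: NO₂→129, SO₂→152, PM2.5→248, CO→144. Overall AQI = max = 248; dominant pollutant is PM2.5.
AQI 248: Very Unhealthy.

248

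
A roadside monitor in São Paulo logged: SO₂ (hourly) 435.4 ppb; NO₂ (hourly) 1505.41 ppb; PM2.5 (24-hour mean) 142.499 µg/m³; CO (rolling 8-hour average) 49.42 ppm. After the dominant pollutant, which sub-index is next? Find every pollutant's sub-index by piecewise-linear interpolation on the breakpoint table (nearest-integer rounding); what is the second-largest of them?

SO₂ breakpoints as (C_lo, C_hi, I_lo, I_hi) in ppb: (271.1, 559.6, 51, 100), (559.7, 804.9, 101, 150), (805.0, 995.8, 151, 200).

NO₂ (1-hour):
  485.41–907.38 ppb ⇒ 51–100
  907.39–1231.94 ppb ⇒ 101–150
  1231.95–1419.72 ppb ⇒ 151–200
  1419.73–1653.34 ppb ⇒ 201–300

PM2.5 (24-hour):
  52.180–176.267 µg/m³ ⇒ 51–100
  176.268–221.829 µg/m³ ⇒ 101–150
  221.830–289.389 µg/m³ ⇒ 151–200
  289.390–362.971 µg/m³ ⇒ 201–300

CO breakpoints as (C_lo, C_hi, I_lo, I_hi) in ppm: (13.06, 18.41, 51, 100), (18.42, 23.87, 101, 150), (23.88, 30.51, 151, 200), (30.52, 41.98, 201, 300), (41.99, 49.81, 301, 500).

237

SO₂: 435.4 lies in 271.1–559.6, so I_lo=51, I_hi=100, C_lo=271.1, C_hi=559.6.
(100−51)/(559.6−271.1) × (435.4−271.1) + 51 = 49/288.5 × 164.3 + 51 ≈ 78.91 → 79.
NO₂: 1505.41 lies in 1419.73–1653.34, so I_lo=201, I_hi=300, C_lo=1419.73, C_hi=1653.34.
(300−201)/(1653.34−1419.73) × (1505.41−1419.73) + 201 = 99/233.61 × 85.68 + 201 ≈ 237.31 → 237.
PM2.5 142.499: bracket 52.180–176.267 → index 51–100; slope 49/124.087, offset 90.319.
AQI = 51 + 49/124.087·90.319 ≈ 86.67 ⇒ 87.
CO 49.42: bracket 41.99–49.81 → index 301–500; slope 199/7.82, offset 7.43.
AQI = 301 + 199/7.82·7.43 ≈ 490.08 ⇒ 490.
Sub-indices: SO₂→79, NO₂→237, PM2.5→87, CO→490. Ranked high→low: 490, 237, 87, 79. Second-highest sub-index = 237.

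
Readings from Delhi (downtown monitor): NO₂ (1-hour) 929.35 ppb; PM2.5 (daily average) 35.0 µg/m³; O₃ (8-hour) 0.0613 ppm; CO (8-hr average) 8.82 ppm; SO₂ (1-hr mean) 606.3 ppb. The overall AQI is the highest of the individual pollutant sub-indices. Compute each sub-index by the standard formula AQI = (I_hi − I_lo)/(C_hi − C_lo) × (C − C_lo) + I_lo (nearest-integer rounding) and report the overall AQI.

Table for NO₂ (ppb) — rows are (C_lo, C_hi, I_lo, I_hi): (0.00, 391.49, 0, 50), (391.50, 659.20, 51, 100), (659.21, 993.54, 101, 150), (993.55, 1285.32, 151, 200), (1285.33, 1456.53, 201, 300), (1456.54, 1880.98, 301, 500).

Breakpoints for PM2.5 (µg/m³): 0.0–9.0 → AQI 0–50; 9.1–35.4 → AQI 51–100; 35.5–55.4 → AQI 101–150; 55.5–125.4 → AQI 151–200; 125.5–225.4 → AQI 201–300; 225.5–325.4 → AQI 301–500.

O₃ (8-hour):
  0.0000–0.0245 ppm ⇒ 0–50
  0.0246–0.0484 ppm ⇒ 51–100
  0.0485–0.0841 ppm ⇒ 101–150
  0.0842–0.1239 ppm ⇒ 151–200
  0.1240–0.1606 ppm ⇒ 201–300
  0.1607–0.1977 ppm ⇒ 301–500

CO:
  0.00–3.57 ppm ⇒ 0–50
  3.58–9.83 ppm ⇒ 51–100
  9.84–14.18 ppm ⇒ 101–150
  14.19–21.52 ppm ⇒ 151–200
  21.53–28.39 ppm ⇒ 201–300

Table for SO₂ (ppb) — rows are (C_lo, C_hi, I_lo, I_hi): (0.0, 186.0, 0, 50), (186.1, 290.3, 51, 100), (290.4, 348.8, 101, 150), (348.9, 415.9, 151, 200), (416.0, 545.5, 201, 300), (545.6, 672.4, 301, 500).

NO₂: 929.35 lies in 659.21–993.54, so I_lo=101, I_hi=150, C_lo=659.21, C_hi=993.54.
(150−101)/(993.54−659.21) × (929.35−659.21) + 101 = 49/334.33 × 270.14 + 101 ≈ 140.59 → 141.
PM2.5: 35.0 ∈ [9.1, 35.4] ↔ index [51, 100].
51 + (35.0−9.1)·(100−51)/(35.4−9.1) = 51 + 25.9·49/26.3 ≈ 99.25, so AQI = 99.
O₃ 0.0613: bracket 0.0485–0.0841 → index 101–150; slope 49/0.0356, offset 0.0128.
AQI = 101 + 49/0.0356·0.0128 ≈ 118.62 ⇒ 119.
CO: 8.82 ∈ [3.58, 9.83] ↔ index [51, 100].
51 + (8.82−3.58)·(100−51)/(9.83−3.58) = 51 + 5.24·49/6.25 ≈ 92.08, so AQI = 92.
SO₂: 606.3 lies in 545.6–672.4, so I_lo=301, I_hi=500, C_lo=545.6, C_hi=672.4.
(500−301)/(672.4−545.6) × (606.3−545.6) + 301 = 199/126.8 × 60.7 + 301 ≈ 396.26 → 396.
Sub-indices: NO₂→141, PM2.5→99, O₃→119, CO→92, SO₂→396. Overall AQI = max = 396; dominant pollutant is SO₂.
AQI 396: Hazardous.

396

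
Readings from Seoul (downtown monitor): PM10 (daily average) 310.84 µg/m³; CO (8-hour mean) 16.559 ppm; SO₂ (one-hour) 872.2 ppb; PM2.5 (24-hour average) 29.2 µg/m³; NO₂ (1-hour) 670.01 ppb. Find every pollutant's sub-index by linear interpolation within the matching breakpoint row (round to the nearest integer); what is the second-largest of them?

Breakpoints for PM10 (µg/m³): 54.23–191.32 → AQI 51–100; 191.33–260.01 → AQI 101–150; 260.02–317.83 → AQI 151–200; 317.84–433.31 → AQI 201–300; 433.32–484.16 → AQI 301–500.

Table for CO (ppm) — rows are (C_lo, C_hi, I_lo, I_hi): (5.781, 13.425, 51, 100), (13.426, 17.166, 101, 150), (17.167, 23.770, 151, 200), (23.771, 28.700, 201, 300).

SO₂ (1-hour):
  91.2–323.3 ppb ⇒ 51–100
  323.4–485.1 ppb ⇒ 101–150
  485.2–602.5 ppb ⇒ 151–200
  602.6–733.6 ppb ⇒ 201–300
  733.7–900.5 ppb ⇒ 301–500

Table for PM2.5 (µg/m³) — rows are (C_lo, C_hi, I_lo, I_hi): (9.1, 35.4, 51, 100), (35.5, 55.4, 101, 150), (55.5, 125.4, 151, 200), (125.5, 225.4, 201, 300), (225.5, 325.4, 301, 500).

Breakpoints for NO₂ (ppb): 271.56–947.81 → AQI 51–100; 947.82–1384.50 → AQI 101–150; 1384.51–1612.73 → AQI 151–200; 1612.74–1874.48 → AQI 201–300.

194

PM10: 310.84 lies in 260.02–317.83, so I_lo=151, I_hi=200, C_lo=260.02, C_hi=317.83.
(200−151)/(317.83−260.02) × (310.84−260.02) + 151 = 49/57.81 × 50.82 + 151 ≈ 194.08 → 194.
CO: row 13.426–17.166 (AQI 101–150). (150−101)·(16.559−13.426)/(17.166−13.426) + 101 = 49·3.133/3.740 + 101 ≈ 142.05 → 142.
SO₂: 872.2 lies in 733.7–900.5, so I_lo=301, I_hi=500, C_lo=733.7, C_hi=900.5.
(500−301)/(900.5−733.7) × (872.2−733.7) + 301 = 199/166.8 × 138.5 + 301 ≈ 466.24 → 466.
PM2.5 29.2: bracket 9.1–35.4 → index 51–100; slope 49/26.3, offset 20.1.
AQI = 51 + 49/26.3·20.1 ≈ 88.45 ⇒ 88.
NO₂: 670.01 ∈ [271.56, 947.81] ↔ index [51, 100].
51 + (670.01−271.56)·(100−51)/(947.81−271.56) = 51 + 398.45·49/676.25 ≈ 79.87, so AQI = 80.
Sub-indices: PM10→194, CO→142, SO₂→466, PM2.5→88, NO₂→80. Ranked high→low: 466, 194, 142, 88, 80. Second-highest sub-index = 194.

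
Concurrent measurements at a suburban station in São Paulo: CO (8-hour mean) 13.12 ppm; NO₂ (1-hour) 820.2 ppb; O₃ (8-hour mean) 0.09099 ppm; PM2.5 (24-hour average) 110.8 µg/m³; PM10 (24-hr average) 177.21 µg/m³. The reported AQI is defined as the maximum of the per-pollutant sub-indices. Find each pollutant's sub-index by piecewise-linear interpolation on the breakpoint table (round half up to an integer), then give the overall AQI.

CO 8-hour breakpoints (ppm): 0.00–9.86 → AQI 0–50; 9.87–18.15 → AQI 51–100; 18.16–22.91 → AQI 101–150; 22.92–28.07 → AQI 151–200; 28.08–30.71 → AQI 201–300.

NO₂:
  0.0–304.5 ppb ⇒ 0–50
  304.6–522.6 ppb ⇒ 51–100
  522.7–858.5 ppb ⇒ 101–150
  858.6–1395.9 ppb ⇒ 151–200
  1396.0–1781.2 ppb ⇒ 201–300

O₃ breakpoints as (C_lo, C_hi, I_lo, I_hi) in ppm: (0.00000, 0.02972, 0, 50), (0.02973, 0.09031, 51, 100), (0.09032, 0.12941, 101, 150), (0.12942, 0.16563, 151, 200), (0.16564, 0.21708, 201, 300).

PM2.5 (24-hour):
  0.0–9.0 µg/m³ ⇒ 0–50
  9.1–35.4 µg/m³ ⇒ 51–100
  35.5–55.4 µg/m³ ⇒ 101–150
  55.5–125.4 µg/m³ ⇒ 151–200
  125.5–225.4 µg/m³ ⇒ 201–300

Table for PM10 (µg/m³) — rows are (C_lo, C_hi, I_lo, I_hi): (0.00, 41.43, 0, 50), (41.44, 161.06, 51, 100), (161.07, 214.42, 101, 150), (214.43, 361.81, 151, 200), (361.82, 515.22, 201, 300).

CO: 13.12 ∈ [9.87, 18.15] ↔ index [51, 100].
51 + (13.12−9.87)·(100−51)/(18.15−9.87) = 51 + 3.25·49/8.28 ≈ 70.23, so AQI = 70.
NO₂: 820.2 lies in 522.7–858.5, so I_lo=101, I_hi=150, C_lo=522.7, C_hi=858.5.
(150−101)/(858.5−522.7) × (820.2−522.7) + 101 = 49/335.8 × 297.5 + 101 ≈ 144.41 → 144.
O₃: row 0.09032–0.12941 (AQI 101–150). (150−101)·(0.09099−0.09032)/(0.12941−0.09032) + 101 = 49·0.00067/0.03909 + 101 ≈ 101.84 → 102.
PM2.5 110.8: bracket 55.5–125.4 → index 151–200; slope 49/69.9, offset 55.3.
AQI = 151 + 49/69.9·55.3 ≈ 189.77 ⇒ 190.
PM10 177.21: bracket 161.07–214.42 → index 101–150; slope 49/53.35, offset 16.14.
AQI = 101 + 49/53.35·16.14 ≈ 115.82 ⇒ 116.
Sub-indices: CO→70, NO₂→144, O₃→102, PM2.5→190, PM10→116. Overall AQI = max = 190; dominant pollutant is PM2.5.
AQI 190: Unhealthy.

190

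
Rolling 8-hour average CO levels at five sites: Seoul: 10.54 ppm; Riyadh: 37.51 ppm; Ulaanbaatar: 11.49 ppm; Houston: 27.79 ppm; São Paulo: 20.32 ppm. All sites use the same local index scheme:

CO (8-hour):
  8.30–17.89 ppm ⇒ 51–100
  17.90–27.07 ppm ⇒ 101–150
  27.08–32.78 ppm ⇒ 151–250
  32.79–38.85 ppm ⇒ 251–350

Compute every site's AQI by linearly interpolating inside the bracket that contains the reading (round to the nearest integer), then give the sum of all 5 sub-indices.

734

Seoul: 10.54 lies in 8.30–17.89, so I_lo=51, I_hi=100, C_lo=8.30, C_hi=17.89.
(100−51)/(17.89−8.30) × (10.54−8.30) + 51 = 49/9.59 × 2.24 + 51 ≈ 62.45 → 62.
Riyadh: 37.51 lies in 32.79–38.85, so I_lo=251, I_hi=350, C_lo=32.79, C_hi=38.85.
(350−251)/(38.85−32.79) × (37.51−32.79) + 251 = 99/6.06 × 4.72 + 251 ≈ 328.11 → 328.
Ulaanbaatar: 11.49 ∈ [8.30, 17.89] ↔ index [51, 100].
51 + (11.49−8.30)·(100−51)/(17.89−8.30) = 51 + 3.19·49/9.59 ≈ 67.30, so AQI = 67.
Houston: 27.79 lies in 27.08–32.78, so I_lo=151, I_hi=250, C_lo=27.08, C_hi=32.78.
(250−151)/(32.78−27.08) × (27.79−27.08) + 151 = 99/5.70 × 0.71 + 151 ≈ 163.33 → 163.
São Paulo: 20.32 ∈ [17.90, 27.07] ↔ index [101, 150].
101 + (20.32−17.90)·(150−101)/(27.07−17.90) = 101 + 2.42·49/9.17 ≈ 113.93, so AQI = 114.
AQIs: Seoul=62, Riyadh=328, Ulaanbaatar=67, Houston=163, São Paulo=114. Sum = 62 + 328 + 67 + 163 + 114 = 734.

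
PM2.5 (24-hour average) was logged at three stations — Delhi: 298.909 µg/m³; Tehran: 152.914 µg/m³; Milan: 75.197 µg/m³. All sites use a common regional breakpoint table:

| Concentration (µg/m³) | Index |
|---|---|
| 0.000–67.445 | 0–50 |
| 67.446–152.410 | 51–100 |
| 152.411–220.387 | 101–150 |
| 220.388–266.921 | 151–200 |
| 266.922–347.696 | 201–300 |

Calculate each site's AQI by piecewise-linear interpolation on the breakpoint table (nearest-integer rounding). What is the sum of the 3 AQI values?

Delhi: 298.909 ∈ [266.922, 347.696] ↔ index [201, 300].
201 + (298.909−266.922)·(300−201)/(347.696−266.922) = 201 + 31.987·99/80.774 ≈ 240.20, so AQI = 240.
Tehran 152.914: bracket 152.411–220.387 → index 101–150; slope 49/67.976, offset 0.503.
AQI = 101 + 49/67.976·0.503 ≈ 101.36 ⇒ 101.
Milan 75.197: bracket 67.446–152.410 → index 51–100; slope 49/84.964, offset 7.751.
AQI = 51 + 49/84.964·7.751 ≈ 55.47 ⇒ 55.
AQIs: Delhi=240, Tehran=101, Milan=55. Sum = 240 + 101 + 55 = 396.

396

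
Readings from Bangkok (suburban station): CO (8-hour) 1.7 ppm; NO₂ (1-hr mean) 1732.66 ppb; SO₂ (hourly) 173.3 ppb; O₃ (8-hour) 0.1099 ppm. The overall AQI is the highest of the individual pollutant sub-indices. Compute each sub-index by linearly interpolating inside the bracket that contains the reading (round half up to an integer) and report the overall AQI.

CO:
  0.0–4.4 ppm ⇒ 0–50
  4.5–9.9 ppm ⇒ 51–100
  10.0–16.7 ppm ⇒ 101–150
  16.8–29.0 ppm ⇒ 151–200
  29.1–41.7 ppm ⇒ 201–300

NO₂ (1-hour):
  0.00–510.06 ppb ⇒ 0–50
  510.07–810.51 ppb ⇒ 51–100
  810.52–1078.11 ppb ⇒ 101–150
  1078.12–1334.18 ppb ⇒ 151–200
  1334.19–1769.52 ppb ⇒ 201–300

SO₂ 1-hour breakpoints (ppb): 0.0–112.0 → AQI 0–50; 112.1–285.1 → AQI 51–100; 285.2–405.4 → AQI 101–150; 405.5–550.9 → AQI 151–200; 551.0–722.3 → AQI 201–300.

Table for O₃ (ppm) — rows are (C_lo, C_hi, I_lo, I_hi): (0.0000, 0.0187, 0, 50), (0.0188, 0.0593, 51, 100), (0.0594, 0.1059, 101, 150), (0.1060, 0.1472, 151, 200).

292

CO: 1.7 ∈ [0.0, 4.4] ↔ index [0, 50].
0 + (1.7−0.0)·(50−0)/(4.4−0.0) = 0 + 1.7·50/4.4 ≈ 19.32, so AQI = 19.
NO₂: 1732.66 lies in 1334.19–1769.52, so I_lo=201, I_hi=300, C_lo=1334.19, C_hi=1769.52.
(300−201)/(1769.52−1334.19) × (1732.66−1334.19) + 201 = 99/435.33 × 398.47 + 201 ≈ 291.62 → 292.
SO₂: row 112.1–285.1 (AQI 51–100). (100−51)·(173.3−112.1)/(285.1−112.1) + 51 = 49·61.2/173.0 + 51 ≈ 68.33 → 68.
O₃: 0.1099 lies in 0.1060–0.1472, so I_lo=151, I_hi=200, C_lo=0.1060, C_hi=0.1472.
(200−151)/(0.1472−0.1060) × (0.1099−0.1060) + 151 = 49/0.0412 × 0.0039 + 151 ≈ 155.64 → 156.
Sub-indices: CO→19, NO₂→292, SO₂→68, O₃→156. Overall AQI = max = 292; dominant pollutant is NO₂.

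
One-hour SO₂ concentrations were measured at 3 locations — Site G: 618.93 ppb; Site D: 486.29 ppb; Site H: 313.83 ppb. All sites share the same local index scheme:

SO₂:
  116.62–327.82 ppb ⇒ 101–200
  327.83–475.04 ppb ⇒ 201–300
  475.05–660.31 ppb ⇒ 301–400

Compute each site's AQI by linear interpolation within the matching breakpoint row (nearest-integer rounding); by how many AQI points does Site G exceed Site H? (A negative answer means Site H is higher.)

185

Site G: row 475.05–660.31 (AQI 301–400). (400−301)·(618.93−475.05)/(660.31−475.05) + 301 = 99·143.88/185.26 + 301 ≈ 377.89 → 378.
Site D: 486.29 ∈ [475.05, 660.31] ↔ index [301, 400].
301 + (486.29−475.05)·(400−301)/(660.31−475.05) = 301 + 11.24·99/185.26 ≈ 307.01, so AQI = 307.
Site H: 313.83 ∈ [116.62, 327.82] ↔ index [101, 200].
101 + (313.83−116.62)·(200−101)/(327.82−116.62) = 101 + 197.21·99/211.20 ≈ 193.44, so AQI = 193.
AQIs: Site G=378, Site D=307, Site H=193. Site G (378) − Site H (193) = 185.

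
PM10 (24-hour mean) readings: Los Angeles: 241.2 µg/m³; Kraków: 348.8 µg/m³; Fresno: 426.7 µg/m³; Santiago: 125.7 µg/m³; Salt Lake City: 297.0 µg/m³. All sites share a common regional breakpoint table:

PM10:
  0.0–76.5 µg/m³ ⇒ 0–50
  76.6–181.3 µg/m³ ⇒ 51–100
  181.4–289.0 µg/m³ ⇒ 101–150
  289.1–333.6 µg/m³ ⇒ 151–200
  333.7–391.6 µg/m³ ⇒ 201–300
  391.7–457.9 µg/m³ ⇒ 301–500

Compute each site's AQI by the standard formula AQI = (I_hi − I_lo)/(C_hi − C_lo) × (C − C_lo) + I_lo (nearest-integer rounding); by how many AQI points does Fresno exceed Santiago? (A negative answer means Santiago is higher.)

Los Angeles 241.2: bracket 181.4–289.0 → index 101–150; slope 49/107.6, offset 59.8.
AQI = 101 + 49/107.6·59.8 ≈ 128.23 ⇒ 128.
Kraków 348.8: bracket 333.7–391.6 → index 201–300; slope 99/57.9, offset 15.1.
AQI = 201 + 99/57.9·15.1 ≈ 226.82 ⇒ 227.
Fresno 426.7: bracket 391.7–457.9 → index 301–500; slope 199/66.2, offset 35.0.
AQI = 301 + 199/66.2·35.0 ≈ 406.21 ⇒ 406.
Santiago: row 76.6–181.3 (AQI 51–100). (100−51)·(125.7−76.6)/(181.3−76.6) + 51 = 49·49.1/104.7 + 51 ≈ 73.98 → 74.
Salt Lake City: row 289.1–333.6 (AQI 151–200). (200−151)·(297.0−289.1)/(333.6−289.1) + 151 = 49·7.9/44.5 + 151 ≈ 159.70 → 160.
AQIs: Los Angeles=128, Kraków=227, Fresno=406, Santiago=74, Salt Lake City=160. Fresno (406) − Santiago (74) = 332.

332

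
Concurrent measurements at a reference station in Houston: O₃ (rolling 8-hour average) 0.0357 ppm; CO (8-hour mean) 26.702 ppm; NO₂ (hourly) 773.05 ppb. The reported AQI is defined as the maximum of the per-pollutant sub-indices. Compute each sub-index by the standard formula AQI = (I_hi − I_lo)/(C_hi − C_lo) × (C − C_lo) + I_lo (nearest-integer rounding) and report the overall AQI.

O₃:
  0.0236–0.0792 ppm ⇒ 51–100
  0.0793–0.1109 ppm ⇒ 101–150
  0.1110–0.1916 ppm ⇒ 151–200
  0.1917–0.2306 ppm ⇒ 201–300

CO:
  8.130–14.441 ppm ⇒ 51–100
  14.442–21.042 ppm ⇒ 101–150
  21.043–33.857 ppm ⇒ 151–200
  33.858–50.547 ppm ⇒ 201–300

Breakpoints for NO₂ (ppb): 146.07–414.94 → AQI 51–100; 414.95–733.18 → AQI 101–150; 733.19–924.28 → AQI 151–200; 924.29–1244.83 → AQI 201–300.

173

O₃: 0.0357 ∈ [0.0236, 0.0792] ↔ index [51, 100].
51 + (0.0357−0.0236)·(100−51)/(0.0792−0.0236) = 51 + 0.0121·49/0.0556 ≈ 61.66, so AQI = 62.
CO: 26.702 lies in 21.043–33.857, so I_lo=151, I_hi=200, C_lo=21.043, C_hi=33.857.
(200−151)/(33.857−21.043) × (26.702−21.043) + 151 = 49/12.814 × 5.659 + 151 ≈ 172.64 → 173.
NO₂: 773.05 ∈ [733.19, 924.28] ↔ index [151, 200].
151 + (773.05−733.19)·(200−151)/(924.28−733.19) = 151 + 39.86·49/191.09 ≈ 161.22, so AQI = 161.
Sub-indices: O₃→62, CO→173, NO₂→161. Overall AQI = max = 173; dominant pollutant is CO.
AQI 173: Unhealthy.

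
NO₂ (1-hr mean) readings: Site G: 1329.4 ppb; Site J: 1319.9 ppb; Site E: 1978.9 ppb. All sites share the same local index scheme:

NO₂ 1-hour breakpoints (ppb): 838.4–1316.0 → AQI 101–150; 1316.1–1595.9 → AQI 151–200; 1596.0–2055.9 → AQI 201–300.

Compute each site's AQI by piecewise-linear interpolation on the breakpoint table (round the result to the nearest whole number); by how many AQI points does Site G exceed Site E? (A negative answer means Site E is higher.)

Site G 1329.4: bracket 1316.1–1595.9 → index 151–200; slope 49/279.8, offset 13.3.
AQI = 151 + 49/279.8·13.3 ≈ 153.33 ⇒ 153.
Site J: 1319.9 ∈ [1316.1, 1595.9] ↔ index [151, 200].
151 + (1319.9−1316.1)·(200−151)/(1595.9−1316.1) = 151 + 3.8·49/279.8 ≈ 151.67, so AQI = 152.
Site E 1978.9: bracket 1596.0–2055.9 → index 201–300; slope 99/459.9, offset 382.9.
AQI = 201 + 99/459.9·382.9 ≈ 283.42 ⇒ 283.
AQIs: Site G=153, Site J=152, Site E=283. Site G (153) − Site E (283) = -130.

-130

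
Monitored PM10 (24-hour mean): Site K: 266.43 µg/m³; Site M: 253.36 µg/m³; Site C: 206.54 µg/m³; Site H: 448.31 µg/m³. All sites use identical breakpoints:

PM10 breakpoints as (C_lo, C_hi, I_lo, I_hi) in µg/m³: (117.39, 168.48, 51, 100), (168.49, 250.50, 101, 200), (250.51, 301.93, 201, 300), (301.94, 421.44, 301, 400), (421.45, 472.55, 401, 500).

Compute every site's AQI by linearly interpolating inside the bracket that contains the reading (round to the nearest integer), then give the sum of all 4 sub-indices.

1038

Site K: 266.43 lies in 250.51–301.93, so I_lo=201, I_hi=300, C_lo=250.51, C_hi=301.93.
(300−201)/(301.93−250.51) × (266.43−250.51) + 201 = 99/51.42 × 15.92 + 201 ≈ 231.65 → 232.
Site M: row 250.51–301.93 (AQI 201–300). (300−201)·(253.36−250.51)/(301.93−250.51) + 201 = 99·2.85/51.42 + 201 ≈ 206.49 → 206.
Site C: 206.54 ∈ [168.49, 250.50] ↔ index [101, 200].
101 + (206.54−168.49)·(200−101)/(250.50−168.49) = 101 + 38.05·99/82.01 ≈ 146.93, so AQI = 147.
Site H: row 421.45–472.55 (AQI 401–500). (500−401)·(448.31−421.45)/(472.55−421.45) + 401 = 99·26.86/51.10 + 401 ≈ 453.04 → 453.
AQIs: Site K=232, Site M=206, Site C=147, Site H=453. Sum = 232 + 206 + 147 + 453 = 1038.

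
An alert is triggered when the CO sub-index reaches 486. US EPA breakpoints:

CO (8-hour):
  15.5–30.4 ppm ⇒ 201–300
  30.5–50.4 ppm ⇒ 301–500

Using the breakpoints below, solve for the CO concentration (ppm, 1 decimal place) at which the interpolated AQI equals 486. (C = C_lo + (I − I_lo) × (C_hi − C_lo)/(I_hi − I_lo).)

49.0

AQI 486 lies in the 301–500 band, which corresponds to 30.5–50.4 ppm.
C = 30.5 + (486−301)×(50.4−30.5)/(500−301) = 30.5 + 185×19.9/199 ≈ 49.000 ppm → 49.0 ppm to 1 dp.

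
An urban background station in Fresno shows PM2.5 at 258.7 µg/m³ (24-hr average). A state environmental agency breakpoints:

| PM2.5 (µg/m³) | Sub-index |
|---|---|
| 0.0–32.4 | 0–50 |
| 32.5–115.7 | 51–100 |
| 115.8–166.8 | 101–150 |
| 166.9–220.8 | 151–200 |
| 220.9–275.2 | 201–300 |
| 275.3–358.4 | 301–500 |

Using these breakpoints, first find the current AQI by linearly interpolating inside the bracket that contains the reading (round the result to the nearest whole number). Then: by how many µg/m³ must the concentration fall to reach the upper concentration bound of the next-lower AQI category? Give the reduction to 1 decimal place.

37.9

PM2.5: row 220.9–275.2 (AQI 201–300). (300−201)·(258.7−220.9)/(275.2−220.9) + 201 = 99·37.8/54.3 + 201 ≈ 269.92 → 270.
Current AQI 270 is in the Very Unhealthy range (201–300). The next-lower category tops out at AQI 200, whose upper concentration bound is 220.8 µg/m³.
Reduction needed = 258.7 − 220.8 = 37.9 µg/m³.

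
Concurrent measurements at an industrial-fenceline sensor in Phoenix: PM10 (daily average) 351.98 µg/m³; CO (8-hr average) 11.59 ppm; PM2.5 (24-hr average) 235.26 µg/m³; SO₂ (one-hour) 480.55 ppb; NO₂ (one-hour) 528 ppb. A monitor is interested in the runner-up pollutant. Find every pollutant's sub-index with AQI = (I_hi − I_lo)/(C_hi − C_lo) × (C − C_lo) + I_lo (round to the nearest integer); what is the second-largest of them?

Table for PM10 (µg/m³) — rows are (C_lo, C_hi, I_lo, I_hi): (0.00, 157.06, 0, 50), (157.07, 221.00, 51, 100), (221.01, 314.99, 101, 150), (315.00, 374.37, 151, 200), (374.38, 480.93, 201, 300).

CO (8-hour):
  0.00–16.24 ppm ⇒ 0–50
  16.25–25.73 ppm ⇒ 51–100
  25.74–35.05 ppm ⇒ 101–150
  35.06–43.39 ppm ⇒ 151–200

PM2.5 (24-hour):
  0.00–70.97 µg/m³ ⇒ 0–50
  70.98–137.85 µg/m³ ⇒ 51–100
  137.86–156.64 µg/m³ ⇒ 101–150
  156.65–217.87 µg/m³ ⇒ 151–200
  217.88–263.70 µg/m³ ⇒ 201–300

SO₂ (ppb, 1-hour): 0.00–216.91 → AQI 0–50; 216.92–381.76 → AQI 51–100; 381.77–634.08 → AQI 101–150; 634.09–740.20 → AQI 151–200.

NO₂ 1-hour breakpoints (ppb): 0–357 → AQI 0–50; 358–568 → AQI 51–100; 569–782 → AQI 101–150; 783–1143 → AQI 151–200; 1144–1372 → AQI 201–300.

182

PM10: 351.98 lies in 315.00–374.37, so I_lo=151, I_hi=200, C_lo=315.00, C_hi=374.37.
(200−151)/(374.37−315.00) × (351.98−315.00) + 151 = 49/59.37 × 36.98 + 151 ≈ 181.52 → 182.
CO: row 0.00–16.24 (AQI 0–50). (50−0)·(11.59−0.00)/(16.24−0.00) + 0 = 50·11.59/16.24 + 0 ≈ 35.68 → 36.
PM2.5 235.26: bracket 217.88–263.70 → index 201–300; slope 99/45.82, offset 17.38.
AQI = 201 + 99/45.82·17.38 ≈ 238.55 ⇒ 239.
SO₂: row 381.77–634.08 (AQI 101–150). (150−101)·(480.55−381.77)/(634.08−381.77) + 101 = 49·98.78/252.31 + 101 ≈ 120.18 → 120.
NO₂: 528 lies in 358–568, so I_lo=51, I_hi=100, C_lo=358, C_hi=568.
(100−51)/(568−358) × (528−358) + 51 = 49/210 × 170 + 51 ≈ 90.67 → 91.
Sub-indices: PM10→182, CO→36, PM2.5→239, SO₂→120, NO₂→91. Ranked high→low: 239, 182, 120, 91, 36. Second-highest sub-index = 182.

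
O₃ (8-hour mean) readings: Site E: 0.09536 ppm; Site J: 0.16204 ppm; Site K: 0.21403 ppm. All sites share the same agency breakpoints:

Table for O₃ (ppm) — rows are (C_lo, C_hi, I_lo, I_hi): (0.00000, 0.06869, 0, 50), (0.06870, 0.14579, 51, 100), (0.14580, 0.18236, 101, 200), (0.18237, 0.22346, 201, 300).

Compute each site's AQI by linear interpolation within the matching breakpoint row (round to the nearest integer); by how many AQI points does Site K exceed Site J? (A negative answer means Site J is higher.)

132

Site E: 0.09536 ∈ [0.06870, 0.14579] ↔ index [51, 100].
51 + (0.09536−0.06870)·(100−51)/(0.14579−0.06870) = 51 + 0.02666·49/0.07709 ≈ 67.95, so AQI = 68.
Site J: row 0.14580–0.18236 (AQI 101–200). (200−101)·(0.16204−0.14580)/(0.18236−0.14580) + 101 = 99·0.01624/0.03656 + 101 ≈ 144.98 → 145.
Site K: 0.21403 lies in 0.18237–0.22346, so I_lo=201, I_hi=300, C_lo=0.18237, C_hi=0.22346.
(300−201)/(0.22346−0.18237) × (0.21403−0.18237) + 201 = 99/0.04109 × 0.03166 + 201 ≈ 277.28 → 277.
AQIs: Site E=68, Site J=145, Site K=277. Site K (277) − Site J (145) = 132.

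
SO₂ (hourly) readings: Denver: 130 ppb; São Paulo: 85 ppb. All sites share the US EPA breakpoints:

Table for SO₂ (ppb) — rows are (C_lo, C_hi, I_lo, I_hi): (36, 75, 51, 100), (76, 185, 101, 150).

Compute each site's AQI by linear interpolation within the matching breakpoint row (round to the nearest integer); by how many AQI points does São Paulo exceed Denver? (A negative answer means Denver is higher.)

-20

Denver: row 76–185 (AQI 101–150). (150−101)·(130−76)/(185−76) + 101 = 49·54/109 + 101 ≈ 125.28 → 125.
São Paulo: row 76–185 (AQI 101–150). (150−101)·(85−76)/(185−76) + 101 = 49·9/109 + 101 ≈ 105.05 → 105.
AQIs: Denver=125, São Paulo=105. São Paulo (105) − Denver (125) = -20.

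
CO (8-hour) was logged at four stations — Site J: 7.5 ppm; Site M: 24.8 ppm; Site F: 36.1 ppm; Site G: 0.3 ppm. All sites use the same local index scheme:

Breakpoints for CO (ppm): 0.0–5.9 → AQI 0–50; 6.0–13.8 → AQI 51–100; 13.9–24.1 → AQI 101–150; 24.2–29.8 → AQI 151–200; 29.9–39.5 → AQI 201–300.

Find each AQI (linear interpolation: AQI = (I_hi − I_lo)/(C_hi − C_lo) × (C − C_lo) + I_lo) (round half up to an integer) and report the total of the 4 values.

Site J: 7.5 lies in 6.0–13.8, so I_lo=51, I_hi=100, C_lo=6.0, C_hi=13.8.
(100−51)/(13.8−6.0) × (7.5−6.0) + 51 = 49/7.8 × 1.5 + 51 ≈ 60.42 → 60.
Site M: 24.8 lies in 24.2–29.8, so I_lo=151, I_hi=200, C_lo=24.2, C_hi=29.8.
(200−151)/(29.8−24.2) × (24.8−24.2) + 151 = 49/5.6 × 0.6 + 151 ≈ 156.25 → 156.
Site F: row 29.9–39.5 (AQI 201–300). (300−201)·(36.1−29.9)/(39.5−29.9) + 201 = 99·6.2/9.6 + 201 ≈ 264.94 → 265.
Site G: 0.3 ∈ [0.0, 5.9] ↔ index [0, 50].
0 + (0.3−0.0)·(50−0)/(5.9−0.0) = 0 + 0.3·50/5.9 ≈ 2.54, so AQI = 3.
AQIs: Site J=60, Site M=156, Site F=265, Site G=3. Sum = 60 + 156 + 265 + 3 = 484.

484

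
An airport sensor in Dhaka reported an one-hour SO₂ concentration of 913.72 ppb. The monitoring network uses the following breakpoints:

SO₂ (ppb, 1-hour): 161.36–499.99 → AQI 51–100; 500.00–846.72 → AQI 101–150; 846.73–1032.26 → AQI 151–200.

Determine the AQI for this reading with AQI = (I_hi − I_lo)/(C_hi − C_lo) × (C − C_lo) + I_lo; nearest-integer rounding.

SO₂ 913.72: bracket 846.73–1032.26 → index 151–200; slope 49/185.53, offset 66.99.
AQI = 151 + 49/185.53·66.99 ≈ 168.69 ⇒ 169.
AQI 169 falls in the Unhealthy category.

169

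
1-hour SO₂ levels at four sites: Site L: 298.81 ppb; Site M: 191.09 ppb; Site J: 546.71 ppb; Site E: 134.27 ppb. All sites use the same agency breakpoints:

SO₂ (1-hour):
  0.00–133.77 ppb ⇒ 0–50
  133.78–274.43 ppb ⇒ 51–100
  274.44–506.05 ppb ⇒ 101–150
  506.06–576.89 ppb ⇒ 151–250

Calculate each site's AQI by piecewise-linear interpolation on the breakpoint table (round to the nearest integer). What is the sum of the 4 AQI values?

436

Site L: row 274.44–506.05 (AQI 101–150). (150−101)·(298.81−274.44)/(506.05−274.44) + 101 = 49·24.37/231.61 + 101 ≈ 106.16 → 106.
Site M 191.09: bracket 133.78–274.43 → index 51–100; slope 49/140.65, offset 57.31.
AQI = 51 + 49/140.65·57.31 ≈ 70.97 ⇒ 71.
Site J: row 506.06–576.89 (AQI 151–250). (250−151)·(546.71−506.06)/(576.89−506.06) + 151 = 99·40.65/70.83 + 151 ≈ 207.82 → 208.
Site E: row 133.78–274.43 (AQI 51–100). (100−51)·(134.27−133.78)/(274.43−133.78) + 51 = 49·0.49/140.65 + 51 ≈ 51.17 → 51.
AQIs: Site L=106, Site M=71, Site J=208, Site E=51. Sum = 106 + 71 + 208 + 51 = 436.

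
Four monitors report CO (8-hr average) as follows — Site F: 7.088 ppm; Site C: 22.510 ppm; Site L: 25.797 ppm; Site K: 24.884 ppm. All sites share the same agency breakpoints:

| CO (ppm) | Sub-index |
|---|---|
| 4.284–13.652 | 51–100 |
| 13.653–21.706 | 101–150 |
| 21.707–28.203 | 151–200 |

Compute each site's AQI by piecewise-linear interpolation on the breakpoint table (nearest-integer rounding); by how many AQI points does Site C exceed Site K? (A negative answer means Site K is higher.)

-18

Site F: row 4.284–13.652 (AQI 51–100). (100−51)·(7.088−4.284)/(13.652−4.284) + 51 = 49·2.804/9.368 + 51 ≈ 65.67 → 66.
Site C: row 21.707–28.203 (AQI 151–200). (200−151)·(22.510−21.707)/(28.203−21.707) + 151 = 49·0.803/6.496 + 151 ≈ 157.06 → 157.
Site L: 25.797 ∈ [21.707, 28.203] ↔ index [151, 200].
151 + (25.797−21.707)·(200−151)/(28.203−21.707) = 151 + 4.090·49/6.496 ≈ 181.85, so AQI = 182.
Site K: row 21.707–28.203 (AQI 151–200). (200−151)·(24.884−21.707)/(28.203−21.707) + 151 = 49·3.177/6.496 + 151 ≈ 174.96 → 175.
AQIs: Site F=66, Site C=157, Site L=182, Site K=175. Site C (157) − Site K (175) = -18.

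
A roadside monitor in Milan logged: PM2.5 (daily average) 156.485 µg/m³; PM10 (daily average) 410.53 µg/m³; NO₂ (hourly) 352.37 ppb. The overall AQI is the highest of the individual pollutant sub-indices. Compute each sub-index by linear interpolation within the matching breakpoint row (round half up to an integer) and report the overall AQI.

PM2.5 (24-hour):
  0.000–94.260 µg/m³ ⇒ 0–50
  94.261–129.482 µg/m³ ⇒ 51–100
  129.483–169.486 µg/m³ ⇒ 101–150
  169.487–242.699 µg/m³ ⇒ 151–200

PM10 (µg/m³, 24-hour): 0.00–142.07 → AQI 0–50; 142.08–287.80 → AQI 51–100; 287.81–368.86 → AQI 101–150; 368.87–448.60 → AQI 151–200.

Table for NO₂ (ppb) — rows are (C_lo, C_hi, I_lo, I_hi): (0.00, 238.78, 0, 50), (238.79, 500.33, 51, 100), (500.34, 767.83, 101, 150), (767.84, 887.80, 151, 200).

177

PM2.5: 156.485 lies in 129.483–169.486, so I_lo=101, I_hi=150, C_lo=129.483, C_hi=169.486.
(150−101)/(169.486−129.483) × (156.485−129.483) + 101 = 49/40.003 × 27.002 + 101 ≈ 134.07 → 134.
PM10: 410.53 lies in 368.87–448.60, so I_lo=151, I_hi=200, C_lo=368.87, C_hi=448.60.
(200−151)/(448.60−368.87) × (410.53−368.87) + 151 = 49/79.73 × 41.66 + 151 ≈ 176.60 → 177.
NO₂: 352.37 ∈ [238.79, 500.33] ↔ index [51, 100].
51 + (352.37−238.79)·(100−51)/(500.33−238.79) = 51 + 113.58·49/261.54 ≈ 72.28, so AQI = 72.
Sub-indices: PM2.5→134, PM10→177, NO₂→72. Overall AQI = max = 177; dominant pollutant is PM10.
AQI 177: Unhealthy.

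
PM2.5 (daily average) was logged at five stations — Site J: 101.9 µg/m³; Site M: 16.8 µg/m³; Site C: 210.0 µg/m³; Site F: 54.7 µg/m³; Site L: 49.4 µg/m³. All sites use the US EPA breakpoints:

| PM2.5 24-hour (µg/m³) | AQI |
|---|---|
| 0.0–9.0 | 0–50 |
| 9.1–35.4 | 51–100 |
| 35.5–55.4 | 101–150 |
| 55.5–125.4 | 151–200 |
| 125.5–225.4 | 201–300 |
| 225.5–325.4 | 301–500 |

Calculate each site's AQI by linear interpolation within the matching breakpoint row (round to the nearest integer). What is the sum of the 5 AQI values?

Site J 101.9: bracket 55.5–125.4 → index 151–200; slope 49/69.9, offset 46.4.
AQI = 151 + 49/69.9·46.4 ≈ 183.53 ⇒ 184.
Site M: row 9.1–35.4 (AQI 51–100). (100−51)·(16.8−9.1)/(35.4−9.1) + 51 = 49·7.7/26.3 + 51 ≈ 65.35 → 65.
Site C: 210.0 ∈ [125.5, 225.4] ↔ index [201, 300].
201 + (210.0−125.5)·(300−201)/(225.4−125.5) = 201 + 84.5·99/99.9 ≈ 284.74, so AQI = 285.
Site F: 54.7 ∈ [35.5, 55.4] ↔ index [101, 150].
101 + (54.7−35.5)·(150−101)/(55.4−35.5) = 101 + 19.2·49/19.9 ≈ 148.28, so AQI = 148.
Site L: row 35.5–55.4 (AQI 101–150). (150−101)·(49.4−35.5)/(55.4−35.5) + 101 = 49·13.9/19.9 + 101 ≈ 135.23 → 135.
AQIs: Site J=184, Site M=65, Site C=285, Site F=148, Site L=135. Sum = 184 + 65 + 285 + 148 + 135 = 817.

817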